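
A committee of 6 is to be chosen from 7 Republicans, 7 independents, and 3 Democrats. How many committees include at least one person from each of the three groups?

Unrestricted: C(17,6) = 12376 ways to pick any 6 of the 17.
Selections missing a whole group: no Republicans → C(10,6) = 210; no independents → C(10,6) = 210; no Democrats → C(14,6) = 3003.
Add back selections omitting two groups (i.e. drawn from a single group): C(7,6) + C(7,6) + C(3,6) = 14.
By inclusion–exclusion: 12376 − 3423 + 14 = 8967.

8967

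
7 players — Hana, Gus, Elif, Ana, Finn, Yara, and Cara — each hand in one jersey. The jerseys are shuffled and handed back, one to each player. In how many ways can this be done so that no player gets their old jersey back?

1854

Let Aᵢ be the assignments in which player i gets their old jersey. We want the size of the complement of A₁∪…∪A_7.
By inclusion–exclusion this is Σ_{j=0}^{7} (−1)^j C(7,j)·(7−j)!.
Computing: 5040 − 5040 + 2520 − 840 + 210 − 42 + 7 − 1 = 1854.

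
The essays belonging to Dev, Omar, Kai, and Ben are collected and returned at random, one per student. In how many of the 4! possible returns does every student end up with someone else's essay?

Count assignments avoiding every fixed point. For any j of the 4 students fixed to their own essay, the other 4−j can be arranged in (4−j)! ways.
By inclusion–exclusion this is Σ_{j=0}^{4} (−1)^j C(4,j)·(4−j)!.
Computing: 24 − 24 + 12 − 4 + 1 = 9.

9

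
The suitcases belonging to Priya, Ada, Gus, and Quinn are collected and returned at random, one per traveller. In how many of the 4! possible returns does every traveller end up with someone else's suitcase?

Let Aᵢ be the assignments in which traveller i gets their own suitcase. We want the size of the complement of A₁∪…∪A_4.
By inclusion–exclusion this is Σ_{j=0}^{4} (−1)^j C(4,j)·(4−j)!.
Computing: 24 − 24 + 12 − 4 + 1 = 9.

9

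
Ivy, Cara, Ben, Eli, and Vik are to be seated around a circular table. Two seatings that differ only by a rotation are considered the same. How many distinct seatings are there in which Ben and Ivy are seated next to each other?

12

Treat {Ben, Ivy} as one unit (2 internal orders) and seat the resulting 4 units around the table: (3)! circular arrangements.
So 2 × (3)! = 2 × 6 = 12.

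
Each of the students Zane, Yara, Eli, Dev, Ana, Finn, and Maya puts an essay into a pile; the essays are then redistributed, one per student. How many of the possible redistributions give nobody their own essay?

1854

Count assignments avoiding every fixed point. For any j of the 7 students fixed to their own essay, the other 7−j can be arranged in (7−j)! ways.
By inclusion–exclusion this is Σ_{j=0}^{7} (−1)^j C(7,j)·(7−j)!.
Computing: 5040 − 5040 + 2520 − 840 + 210 − 42 + 7 − 1 = 1854.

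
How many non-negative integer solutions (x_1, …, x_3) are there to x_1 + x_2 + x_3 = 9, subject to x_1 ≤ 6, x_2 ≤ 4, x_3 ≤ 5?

Without the upper bounds there are C(11,2) = 55 ways to split 9 among 3 variables.
Subtract solutions that violate a single cap (substitute x_i' = x_i − (cap_i+1)): x_1 ≥ 7 gives C(4,2) = 6; x_2 ≥ 5 gives C(6,2) = 15; x_3 ≥ 6 gives C(5,2) = 10. Together 31.
No two caps can be exceeded simultaneously, so the pair terms are all 0.
By inclusion–exclusion the count is 55 − 31 + 0 = 24.

24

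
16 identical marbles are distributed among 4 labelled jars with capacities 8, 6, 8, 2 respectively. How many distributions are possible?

Ignoring the caps, the number of non-negative solutions to x_1+…+x_4 = 16 is C(19,3) = 969.
Subtract solutions that violate a single cap (substitute x_i' = x_i − (cap_i+1)): x_1 ≥ 9 gives C(10,3) = 120; x_2 ≥ 7 gives C(12,3) = 220; x_3 ≥ 9 gives C(10,3) = 120; x_4 ≥ 3 gives C(16,3) = 560. Together 1020.
Add back pairs where two caps are both exceeded: 1 + 0 + 35 + 1 + 84 + 35 = 156.
By inclusion–exclusion the count is 969 − 1020 + 156 = 105.

105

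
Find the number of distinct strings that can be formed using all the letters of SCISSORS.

SCISSORS has 8 letters with S appearing 4 times.
So there are 8! / (4!) = 1680 distinguishable arrangements.

1680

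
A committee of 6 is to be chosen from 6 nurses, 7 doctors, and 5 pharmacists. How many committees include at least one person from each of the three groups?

Unrestricted: C(18,6) = 18564 ways to pick any 6 of the 18.
Subtract selections that omit an entire group: no nurses → C(12,6) = 924; no doctors → C(11,6) = 462; no pharmacists → C(13,6) = 1716.
Add back selections omitting two groups (i.e. drawn from a single group): C(6,6) + C(7,6) + C(5,6) = 8.
By inclusion–exclusion: 18564 − 3102 + 8 = 15470.

15470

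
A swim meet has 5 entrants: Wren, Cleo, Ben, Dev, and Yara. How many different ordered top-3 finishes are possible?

This is an ordered selection of 3 from 5: P(5,3).
That gives 5 × 4 × 3 = 60.

60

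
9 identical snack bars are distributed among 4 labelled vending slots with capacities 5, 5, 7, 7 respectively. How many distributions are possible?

172

Ignoring the caps, the number of non-negative solutions to x_1+…+x_4 = 9 is C(12,3) = 220.
Subtract solutions that violate a single cap (substitute x_i' = x_i − (cap_i+1)): x_1 ≥ 6 gives C(6,3) = 20; x_2 ≥ 6 gives C(6,3) = 20; x_3 ≥ 8 gives C(4,3) = 4; x_4 ≥ 8 gives C(4,3) = 4. Together 48.
No two caps can be exceeded simultaneously, so the pair terms are all 0.
By inclusion–exclusion the count is 220 − 48 + 0 = 172.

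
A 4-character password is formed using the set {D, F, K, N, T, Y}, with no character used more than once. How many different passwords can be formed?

Choose and order 4 of the 6 symbols: the first character has 6 options, the next 5, then 4, 3.
That product is 6 × 5 × 4 × 3 = 360.

360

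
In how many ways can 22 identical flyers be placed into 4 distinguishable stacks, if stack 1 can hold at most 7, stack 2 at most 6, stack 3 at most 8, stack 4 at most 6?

56

Ignoring the caps, the number of non-negative solutions to x_1+…+x_4 = 22 is C(25,3) = 2300.
Subtract solutions that violate a single cap (substitute x_i' = x_i − (cap_i+1)): x_1 ≥ 8 gives C(17,3) = 680; x_2 ≥ 7 gives C(18,3) = 816; x_3 ≥ 9 gives C(16,3) = 560; x_4 ≥ 7 gives C(18,3) = 816. Together 2872.
Add back pairs where two caps are both exceeded: 120 + 56 + 120 + 84 + 165 + 84 = 629.
Subtract triples: 0 + 1 + 0 + 0 = 1.
By inclusion–exclusion the count is 2300 − 2872 + 629 − 1 = 56.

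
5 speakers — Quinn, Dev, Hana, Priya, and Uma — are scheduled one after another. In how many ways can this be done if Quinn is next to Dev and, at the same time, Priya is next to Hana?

24

Treat {Quinn,Dev} as one block (2 orders) and {Priya,Hana} as another (2 orders).
That leaves 3 units to arrange: 2 × 2 × 3! = 4 × 6 = 24.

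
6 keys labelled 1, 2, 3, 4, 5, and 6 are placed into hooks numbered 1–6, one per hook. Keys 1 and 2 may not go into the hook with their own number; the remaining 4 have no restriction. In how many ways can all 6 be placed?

504

Let Aᵢ (for i ∈ {1, 2}) be the placements that put key i in its forbidden hook. Any j of these fix j positions, leaving (6−j)! ways to fill the rest, and there are C(2,j) ways to pick which j.
By inclusion–exclusion, the number of valid placements is Σ_{j=0}^{2} (−1)^j C(2,j)·(6−j)!.
Computing: 720 − 240 + 24 = 504.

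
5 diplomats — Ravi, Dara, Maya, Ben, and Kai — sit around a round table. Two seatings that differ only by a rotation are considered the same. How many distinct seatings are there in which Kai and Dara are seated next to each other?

12

Glue Kai and Dara into a block (2 internal orders). Seating 4 units around a circle gives (3)! arrangements.
So 2 × (3)! = 2 × 6 = 12.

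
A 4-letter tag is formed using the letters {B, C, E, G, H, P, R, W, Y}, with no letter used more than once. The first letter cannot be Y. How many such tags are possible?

The first letter has 9−1 = 8 choices (anything except Y).
The remaining 3 letters are filled from the other 8 symbols without repetition: 8 × 7 × 6 = 336.
Total: 8 × 336 = 2688.

2688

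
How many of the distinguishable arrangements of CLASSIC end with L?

With the last slot taken by L, it remains to arrange the other 6 letters (CASSIC).
Those 6 letters have C appearing twice and S appearing twice, giving (6)!/(2!·2!) = 180.

180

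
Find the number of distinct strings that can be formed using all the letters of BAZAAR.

120

The 6 letters of BAZAAR have repeats: A appearing 3 times.
Dividing 6! = 720 by 3! = 6 for the repeated letters gives 120.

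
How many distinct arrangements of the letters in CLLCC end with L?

With the last slot taken by L, it remains to arrange the other 4 letters (CLCC).
Those 4 letters have C appearing 3 times, giving (4)!/(3!) = 4.

4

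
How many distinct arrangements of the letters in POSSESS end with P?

30

Fix P in the last position and arrange the remaining 6 letters.
Those 6 letters have S appearing 4 times, giving (6)!/(4!) = 30.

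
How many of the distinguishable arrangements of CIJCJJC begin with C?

Fix C in the first position and arrange the remaining 6 letters.
Those 6 letters have C appearing twice and J appearing 3 times, giving (6)!/(3!·2!) = 60.

60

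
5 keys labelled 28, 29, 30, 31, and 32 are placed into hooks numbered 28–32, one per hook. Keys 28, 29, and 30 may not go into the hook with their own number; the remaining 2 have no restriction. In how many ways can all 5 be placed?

Let Aᵢ (for i ∈ {28, 29, 30}) be the placements that put key i in its forbidden hook. Any j of these fix j positions, leaving (5−j)! ways to fill the rest, and there are C(3,j) ways to pick which j.
By inclusion–exclusion, the number of valid placements is Σ_{j=0}^{3} (−1)^j C(3,j)·(5−j)!.
Computing: 120 − 72 + 18 − 2 = 64.

64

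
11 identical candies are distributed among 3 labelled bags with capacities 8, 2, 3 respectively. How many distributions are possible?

6

Without the upper bounds there are C(13,2) = 78 ways to split 11 among 3 bags.
Subtract solutions that violate a single cap (substitute x_i' = x_i − (cap_i+1)): x_1 ≥ 9 gives C(4,2) = 6; x_2 ≥ 3 gives C(10,2) = 45; x_3 ≥ 4 gives C(9,2) = 36. Together 87.
Add back pairs where two caps are both exceeded: 0 + 0 + 15 = 15.
By inclusion–exclusion the count is 78 − 87 + 15 = 6.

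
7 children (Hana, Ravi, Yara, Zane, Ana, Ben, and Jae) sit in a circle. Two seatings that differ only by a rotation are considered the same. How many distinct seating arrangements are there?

720

Seat Hana anywhere (absorbing the rotational symmetry), then permute the other 6: (6)! = 720.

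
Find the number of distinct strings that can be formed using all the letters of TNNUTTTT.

Letter multiplicities in TNNUTTTT: N×2, T×5, U×1.
The number of distinct arrangements is 8!/(5!·2!) = 40320/240 = 168.

168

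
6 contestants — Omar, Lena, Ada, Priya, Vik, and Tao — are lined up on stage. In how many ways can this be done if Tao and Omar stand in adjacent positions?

Place the 4 others and the Tao-Omar pair as 5 objects in a line; the pair has 2 internal arrangements.
That gives 2 × 5! = 2 × 120 = 240.

240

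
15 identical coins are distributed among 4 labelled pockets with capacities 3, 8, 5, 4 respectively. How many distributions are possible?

By stars and bars, unrestricted non-negative solutions to x_1+…+x_4 = 15 number C(15+3,3) = 816.
Subtract solutions that violate a single cap (substitute x_i' = x_i − (cap_i+1)): x_1 ≥ 4 gives C(14,3) = 364; x_2 ≥ 9 gives C(9,3) = 84; x_3 ≥ 6 gives C(12,3) = 220; x_4 ≥ 5 gives C(13,3) = 286. Together 954.
Add back pairs where two caps are both exceeded: 10 + 56 + 84 + 1 + 4 + 35 = 190.
Subtract triples: 0 + 0 + 1 + 0 = 1.
By inclusion–exclusion the count is 816 − 954 + 190 − 1 = 51.

51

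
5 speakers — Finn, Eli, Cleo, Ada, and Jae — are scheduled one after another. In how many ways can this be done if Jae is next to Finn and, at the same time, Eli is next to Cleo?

24

Treat {Jae,Finn} as one block (2 orders) and {Eli,Cleo} as another (2 orders).
That leaves 3 units to arrange: 2 × 2 × 3! = 4 × 6 = 24.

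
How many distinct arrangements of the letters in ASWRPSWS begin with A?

Fix A in the first position and arrange the remaining 7 letters.
Those 7 letters have S appearing 3 times and W appearing twice, giving (7)!/(3!·2!) = 420.

420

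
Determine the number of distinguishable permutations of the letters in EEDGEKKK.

1120

The 8 letters of EEDGEKKK have repeats: E appearing 3 times and K appearing 3 times.
Dividing 8! = 40320 by 3!·3! = 36 for the repeated letters gives 1120.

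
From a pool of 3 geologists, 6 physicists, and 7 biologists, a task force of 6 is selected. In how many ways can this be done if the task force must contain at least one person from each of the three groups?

6006

With no constraint there are C(16,6) = 8008 possible selections.
Selections missing a whole group: no geologists → C(13,6) = 1716; no physicists → C(10,6) = 210; no biologists → C(9,6) = 84.
Add back selections omitting two groups (i.e. drawn from a single group): C(3,6) + C(6,6) + C(7,6) = 8.
By inclusion–exclusion: 8008 − 2010 + 8 = 6006.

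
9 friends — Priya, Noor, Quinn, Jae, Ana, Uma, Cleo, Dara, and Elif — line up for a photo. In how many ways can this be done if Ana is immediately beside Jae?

Place the 7 others and the Ana-Jae pair as 8 objects in a line; the pair has 2 internal arrangements.
So the count is 2·(8)! = 80640.

80640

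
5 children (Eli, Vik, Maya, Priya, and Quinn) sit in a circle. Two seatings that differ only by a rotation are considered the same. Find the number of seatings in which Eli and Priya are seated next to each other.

Treat {Eli, Priya} as one unit (2 internal orders) and seat the resulting 4 units around the table: (3)! circular arrangements.
So 2 × (3)! = 2 × 6 = 12.

12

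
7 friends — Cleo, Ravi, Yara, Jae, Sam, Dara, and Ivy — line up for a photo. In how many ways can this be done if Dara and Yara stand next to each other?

Place the 5 others and the Dara-Yara pair as 6 objects in a line; the pair has 2 internal arrangements.
So the count is 2·(6)! = 1440.

1440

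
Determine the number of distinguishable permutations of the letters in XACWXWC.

630

XACWXWC has 7 letters with C appearing twice, W appearing twice, and X appearing twice.
The number of distinct arrangements is 7!/(2!·2!·2!) = 5040/8 = 630.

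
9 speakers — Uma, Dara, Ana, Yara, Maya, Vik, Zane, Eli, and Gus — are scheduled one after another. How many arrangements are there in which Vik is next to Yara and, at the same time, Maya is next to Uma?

20160

Treat {Vik,Yara} as one block (2 orders) and {Maya,Uma} as another (2 orders).
That leaves 7 units to arrange: 2 × 2 × 7! = 4 × 5040 = 20160.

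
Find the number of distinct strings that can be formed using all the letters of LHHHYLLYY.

The 9 letters of LHHHYLLYY have repeats: H appearing 3 times, L appearing 3 times, and Y appearing 3 times.
So there are 9! / (3!·3!·3!) = 1680 distinguishable arrangements.

1680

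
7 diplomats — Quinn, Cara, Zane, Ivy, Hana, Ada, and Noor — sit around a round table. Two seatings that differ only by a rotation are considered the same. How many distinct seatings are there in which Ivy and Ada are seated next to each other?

240

Treat {Ivy, Ada} as one unit (2 internal orders) and seat the resulting 6 units around the table: (5)! circular arrangements.
So 2 × (5)! = 2 × 120 = 240.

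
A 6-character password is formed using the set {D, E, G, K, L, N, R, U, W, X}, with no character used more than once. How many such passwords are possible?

151200

This is a permutation of 6 out of 10: P(10,6) = 10!/4!.
10 × 9 × 8 × 7 × 6 × 5 = 151200.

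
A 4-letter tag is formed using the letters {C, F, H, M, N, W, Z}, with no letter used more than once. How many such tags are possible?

840

With no repetition, fill the 4 letters in order: 7 choices, then 6, down to 4.
That product is 7 × 6 × 5 × 4 = 840.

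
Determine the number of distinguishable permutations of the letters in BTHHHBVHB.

2520

BTHHHBVHB has 9 letters with B appearing 3 times and H appearing 4 times.
Dividing 9! = 362880 by 4!·3! = 144 for the repeated letters gives 2520.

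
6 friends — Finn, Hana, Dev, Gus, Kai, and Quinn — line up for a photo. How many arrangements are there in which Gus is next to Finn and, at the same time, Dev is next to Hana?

Treat {Gus,Finn} as one block (2 orders) and {Dev,Hana} as another (2 orders).
That leaves 4 units to arrange: 2 × 2 × 4! = 4 × 24 = 96.

96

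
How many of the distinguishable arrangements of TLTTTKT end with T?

Fix T in the last position and arrange the remaining 6 letters.
Those 6 letters have T appearing 4 times, giving (6)!/(4!) = 30.

30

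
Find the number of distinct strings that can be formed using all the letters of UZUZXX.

90

The 6 letters of UZUZXX have repeats: U appearing twice, X appearing twice, and Z appearing twice.
Dividing 6! = 720 by 2!·2!·2! = 8 for the repeated letters gives 90.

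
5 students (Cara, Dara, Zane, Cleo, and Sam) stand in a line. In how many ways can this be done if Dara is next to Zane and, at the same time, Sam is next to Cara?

24

Treat {Dara,Zane} as one block (2 orders) and {Sam,Cara} as another (2 orders).
That leaves 3 units to arrange: 2 × 2 × 3! = 4 × 6 = 24.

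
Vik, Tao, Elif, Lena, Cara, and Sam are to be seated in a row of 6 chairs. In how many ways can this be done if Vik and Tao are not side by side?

480

Of the 6! = 720 arrangements, those with Vik and Tao adjacent number 2 × 5! = 240 (treat the pair as a block with 2 internal orders).
So 720 − 240 = 480 arrangements keep them apart.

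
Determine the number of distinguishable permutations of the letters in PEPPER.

60

The 6 letters of PEPPER have repeats: E appearing twice and P appearing 3 times.
So there are 6! / (3!·2!) = 60 distinguishable arrangements.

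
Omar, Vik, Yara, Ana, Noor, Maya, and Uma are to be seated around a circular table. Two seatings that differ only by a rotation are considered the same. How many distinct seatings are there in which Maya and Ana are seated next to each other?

240

Glue Maya and Ana into a block (2 internal orders). Seating 6 units around a circle gives (5)! arrangements.
So 2 × (5)! = 2 × 120 = 240.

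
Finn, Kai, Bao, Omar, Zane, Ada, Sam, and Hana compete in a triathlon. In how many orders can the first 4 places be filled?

1680

This is an ordered selection of 4 from 8: P(8,4).
That gives 8 × 7 × 6 × 5 = 1680.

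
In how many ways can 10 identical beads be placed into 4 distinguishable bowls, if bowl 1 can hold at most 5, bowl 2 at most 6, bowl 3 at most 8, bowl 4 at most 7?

217

Ignoring the caps, the number of non-negative solutions to x_1+…+x_4 = 10 is C(13,3) = 286.
Subtract solutions that violate a single cap (substitute x_i' = x_i − (cap_i+1)): x_1 ≥ 6 gives C(7,3) = 35; x_2 ≥ 7 gives C(6,3) = 20; x_3 ≥ 9 gives C(4,3) = 4; x_4 ≥ 8 gives C(5,3) = 10. Together 69.
No two caps can be exceeded simultaneously, so the pair terms are all 0.
By inclusion–exclusion the count is 286 − 69 + 0 = 217.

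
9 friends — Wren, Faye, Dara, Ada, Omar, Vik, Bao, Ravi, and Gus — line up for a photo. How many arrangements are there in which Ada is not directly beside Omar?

282240

There are 9! = 362880 arrangements in all. If Ada and Omar are adjacent, merging them into one block gives 2·(8)! = 80640 arrangements.
Complementary counting: 362880 − 80640 = 282240.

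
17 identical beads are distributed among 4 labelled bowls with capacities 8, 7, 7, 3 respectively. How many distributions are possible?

128

Ignoring the caps, the number of non-negative solutions to x_1+…+x_4 = 17 is C(20,3) = 1140.
Subtract solutions that violate a single cap (substitute x_i' = x_i − (cap_i+1)): x_1 ≥ 9 gives C(11,3) = 165; x_2 ≥ 8 gives C(12,3) = 220; x_3 ≥ 8 gives C(12,3) = 220; x_4 ≥ 4 gives C(16,3) = 560. Together 1165.
Add back pairs where two caps are both exceeded: 1 + 1 + 35 + 4 + 56 + 56 = 153.
By inclusion–exclusion the count is 1140 − 1165 + 153 = 128.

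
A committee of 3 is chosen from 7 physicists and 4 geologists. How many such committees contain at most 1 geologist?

119

Split by how many geologists are chosen (0 through 1).
Sum: C(4,0)·C(7,3) + C(4,1)·C(7,2) = 35 + 84 = 119.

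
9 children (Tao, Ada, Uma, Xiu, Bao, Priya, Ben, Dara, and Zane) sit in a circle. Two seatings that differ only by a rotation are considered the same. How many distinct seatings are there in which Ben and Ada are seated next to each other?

Treat {Ben, Ada} as one unit (2 internal orders) and seat the resulting 8 units around the table: (7)! circular arrangements.
So 2 × (7)! = 2 × 5040 = 10080.

10080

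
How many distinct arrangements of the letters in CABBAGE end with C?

With the last slot taken by C, it remains to arrange the other 6 letters (ABBAGE).
Those 6 letters have A appearing twice and B appearing twice, giving (6)!/(2!·2!) = 180.

180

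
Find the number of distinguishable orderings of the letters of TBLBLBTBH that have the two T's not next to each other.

2940

Total arrangements of TBLBLBTBH: 9!/(4!·2!·2!) = 3780.
Arrangements with the T's together: treat TT as one letter, giving (8)!/(4!·2!) = 840.
Hence 3780 − 840 = 2940.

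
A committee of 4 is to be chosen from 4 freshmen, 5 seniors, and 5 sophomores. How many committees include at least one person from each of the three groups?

550

Unrestricted: C(14,4) = 1001 ways to pick any 4 of the 14.
Subtract selections that omit an entire group: no freshmen → C(10,4) = 210; no seniors → C(9,4) = 126; no sophomores → C(9,4) = 126.
Add back selections omitting two groups (i.e. drawn from a single group): C(4,4) + C(5,4) + C(5,4) = 11.
By inclusion–exclusion: 1001 − 462 + 11 = 550.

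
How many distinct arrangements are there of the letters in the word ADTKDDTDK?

3780

The 9 letters of ADTKDDTDK have repeats: D appearing 4 times, K appearing twice, and T appearing twice.
So there are 9! / (4!·2!·2!) = 3780 distinguishable arrangements.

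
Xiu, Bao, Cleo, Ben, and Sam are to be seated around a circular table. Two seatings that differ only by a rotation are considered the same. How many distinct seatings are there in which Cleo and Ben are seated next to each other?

12

Glue Cleo and Ben into a block (2 internal orders). Seating 4 units around a circle gives (3)! arrangements.
So 2 × (3)! = 2 × 6 = 12.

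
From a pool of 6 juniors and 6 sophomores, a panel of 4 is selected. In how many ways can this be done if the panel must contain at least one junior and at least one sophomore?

Unrestricted: C(12,4) = 495 ways to pick any 4 of the 12.
Selections missing a whole group: no juniors → C(6,4) = 15; no sophomores → C(6,4) = 15.
Both groups omitted at once is impossible, so 495 − 30 = 465.

465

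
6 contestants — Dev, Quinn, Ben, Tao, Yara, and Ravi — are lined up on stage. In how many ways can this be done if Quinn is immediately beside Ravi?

Place the 4 others and the Quinn-Ravi pair as 5 objects in a line; the pair has 2 internal arrangements.
So the count is 2·(5)! = 240.

240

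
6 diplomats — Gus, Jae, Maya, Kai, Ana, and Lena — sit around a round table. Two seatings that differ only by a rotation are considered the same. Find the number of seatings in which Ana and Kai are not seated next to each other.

72

Without the restriction there are (5)! = 120 seatings.
Those with Ana next to Kai: fuse the pair into one unit and seat 5 units around a circle — 2·(4)! = 48.
Subtracting, 120 − 48 = 72.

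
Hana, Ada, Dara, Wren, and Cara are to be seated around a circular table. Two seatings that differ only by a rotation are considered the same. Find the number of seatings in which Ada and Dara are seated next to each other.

12

Glue Ada and Dara into a block (2 internal orders). Seating 4 units around a circle gives (3)! arrangements.
So 2 × (3)! = 2 × 6 = 12.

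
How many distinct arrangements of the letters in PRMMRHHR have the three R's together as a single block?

Treat the 3 copies of R as a single block. The multiset to arrange is then {RRR, H, H, M, M, P}, 6 items in all.
That gives (6)!/(2!·2!) = 180 arrangements.

180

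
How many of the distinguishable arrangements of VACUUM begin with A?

60

With the first slot taken by A, it remains to arrange the other 5 letters (VCUUM).
Those 5 letters have U appearing twice, giving (5)!/(2!) = 60.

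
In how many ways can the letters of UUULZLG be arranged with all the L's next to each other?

Treat the 2 copies of L as a single block. The multiset to arrange is then {LL, G, U, U, U, Z}, 6 items in all.
That gives (6)!/(3!) = 120 arrangements.

120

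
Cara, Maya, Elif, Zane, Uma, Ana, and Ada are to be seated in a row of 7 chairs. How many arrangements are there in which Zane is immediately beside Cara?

1440

Place the 5 others and the Zane-Cara pair as 6 objects in a line; the pair has 2 internal arrangements.
So the count is 2·(6)! = 1440.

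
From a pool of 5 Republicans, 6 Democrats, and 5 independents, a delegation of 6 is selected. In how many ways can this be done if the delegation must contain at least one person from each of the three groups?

6875

Unrestricted: C(16,6) = 8008 ways to pick any 6 of the 16.
Subtract selections that omit an entire group: no Republicans → C(11,6) = 462; no Democrats → C(10,6) = 210; no independents → C(11,6) = 462.
Add back selections omitting two groups (i.e. drawn from a single group): C(5,6) + C(6,6) + C(5,6) = 1.
By inclusion–exclusion: 8008 − 1134 + 1 = 6875.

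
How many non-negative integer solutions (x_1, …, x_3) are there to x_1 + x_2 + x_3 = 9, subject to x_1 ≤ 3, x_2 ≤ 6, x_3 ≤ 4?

By stars and bars, unrestricted non-negative solutions to x_1+…+x_3 = 9 number C(9+2,2) = 55.
Subtract solutions that violate a single cap (substitute x_i' = x_i − (cap_i+1)): x_1 ≥ 4 gives C(7,2) = 21; x_2 ≥ 7 gives C(4,2) = 6; x_3 ≥ 5 gives C(6,2) = 15. Together 42.
Add back pairs where two caps are both exceeded: 0 + 1 + 0 = 1.
By inclusion–exclusion the count is 55 − 42 + 1 = 14.

14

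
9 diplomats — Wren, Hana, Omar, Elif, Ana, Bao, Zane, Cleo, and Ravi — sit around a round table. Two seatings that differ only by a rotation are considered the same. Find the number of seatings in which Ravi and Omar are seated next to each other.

10080

Treat {Ravi, Omar} as one unit (2 internal orders) and seat the resulting 8 units around the table: (7)! circular arrangements.
So 2 × (7)! = 2 × 5040 = 10080.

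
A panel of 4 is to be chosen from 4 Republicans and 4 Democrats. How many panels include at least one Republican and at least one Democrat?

68

With no constraint there are C(8,4) = 70 possible selections.
Subtract selections that omit an entire group: no Republicans → C(4,4) = 1; no Democrats → C(4,4) = 1.
Both groups omitted at once is impossible, so 70 − 2 = 68.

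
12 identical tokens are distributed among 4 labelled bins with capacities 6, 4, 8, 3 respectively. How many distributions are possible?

Without the upper bounds there are C(15,3) = 455 ways to split 12 among 4 bins.
Subtract solutions that violate a single cap (substitute x_i' = x_i − (cap_i+1)): x_1 ≥ 7 gives C(8,3) = 56; x_2 ≥ 5 gives C(10,3) = 120; x_3 ≥ 9 gives C(6,3) = 20; x_4 ≥ 4 gives C(11,3) = 165. Together 361.
Add back pairs where two caps are both exceeded: 1 + 0 + 4 + 0 + 20 + 0 = 25.
By inclusion–exclusion the count is 455 − 361 + 25 = 119.

119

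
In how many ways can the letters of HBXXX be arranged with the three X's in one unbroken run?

6

Treat the 3 copies of X as a single block. The multiset to arrange is then {XXX, B, H}, 3 items in all.
All 3 items are distinct, so there are (3)! = 6 arrangements.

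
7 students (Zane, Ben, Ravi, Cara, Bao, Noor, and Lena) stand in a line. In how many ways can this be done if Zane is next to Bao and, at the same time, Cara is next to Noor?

480

Treat {Zane,Bao} as one block (2 orders) and {Cara,Noor} as another (2 orders).
That leaves 5 units to arrange: 2 × 2 × 5! = 4 × 120 = 480.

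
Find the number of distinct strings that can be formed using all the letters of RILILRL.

210

RILILRL has 7 letters with I appearing twice, L appearing 3 times, and R appearing twice.
So there are 7! / (3!·2!·2!) = 210 distinguishable arrangements.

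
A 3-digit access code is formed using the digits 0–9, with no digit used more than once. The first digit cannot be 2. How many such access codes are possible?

The first digit has 10−1 = 9 choices (anything except 2).
The remaining 2 digits are filled from the other 9 symbols without repetition: 9 × 8 = 72.
Total: 9 × 72 = 648.

648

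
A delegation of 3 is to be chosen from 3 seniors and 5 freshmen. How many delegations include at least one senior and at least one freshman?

45

With no constraint there are C(8,3) = 56 possible selections.
Subtract selections that omit an entire group: no seniors → C(5,3) = 10; no freshmen → C(3,3) = 1.
Both groups omitted at once is impossible, so 56 − 11 = 45.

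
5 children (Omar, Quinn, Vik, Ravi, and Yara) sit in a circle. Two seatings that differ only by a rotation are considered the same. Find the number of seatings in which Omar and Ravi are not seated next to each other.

12

Without the restriction there are (4)! = 24 seatings.
Seatings with Omar beside Ravi: treat them as a block with 2 internal orders, giving 2 × (3)! = 12.
Subtracting, 24 − 12 = 12.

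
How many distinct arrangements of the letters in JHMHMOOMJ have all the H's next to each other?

Treat the 2 copies of H as a single block. The multiset to arrange is then {HH, J, J, M, M, M, O, O}, 8 items in all.
That gives (8)!/(3!·2!·2!) = 1680 arrangements.

1680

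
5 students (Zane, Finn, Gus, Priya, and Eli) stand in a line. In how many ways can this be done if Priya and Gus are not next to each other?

72

Of the 5! = 120 arrangements, those with Priya and Gus adjacent number 2 × 4! = 48 (treat the pair as a block with 2 internal orders).
So 120 − 48 = 72 arrangements keep them apart.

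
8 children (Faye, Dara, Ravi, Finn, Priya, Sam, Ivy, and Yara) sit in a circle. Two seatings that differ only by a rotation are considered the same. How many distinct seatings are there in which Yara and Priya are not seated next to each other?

Without the restriction there are (7)! = 5040 seatings.
Those with Yara next to Priya: fuse the pair into one unit and seat 7 units around a circle — 2·(6)! = 1440.
Subtracting, 5040 − 1440 = 3600.

3600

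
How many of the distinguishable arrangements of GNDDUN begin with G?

30

With the first slot taken by G, it remains to arrange the other 5 letters (NDDUN).
Those 5 letters have D appearing twice and N appearing twice, giving (5)!/(2!·2!) = 30.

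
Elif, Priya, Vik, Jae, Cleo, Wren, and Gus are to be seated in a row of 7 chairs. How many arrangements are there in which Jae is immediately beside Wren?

1440

Treat {Jae, Wren} as a single unit. There are 6 units to order, and the pair itself can be ordered 2 ways.
So the count is 2·(6)! = 1440.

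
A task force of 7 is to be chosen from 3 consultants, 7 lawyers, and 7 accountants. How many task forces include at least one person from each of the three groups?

15778

With no constraint there are C(17,7) = 19448 possible selections.
Subtract selections that omit an entire group: no consultants → C(14,7) = 3432; no lawyers → C(10,7) = 120; no accountants → C(10,7) = 120.
Add back selections omitting two groups (i.e. drawn from a single group): C(3,7) + C(7,7) + C(7,7) = 2.
By inclusion–exclusion: 19448 − 3672 + 2 = 15778.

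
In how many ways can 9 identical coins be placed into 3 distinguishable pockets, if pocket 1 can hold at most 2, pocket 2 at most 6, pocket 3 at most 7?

Without the upper bounds there are C(11,2) = 55 ways to split 9 among 3 pockets.
Subtract solutions that violate a single cap (substitute x_i' = x_i − (cap_i+1)): x_1 ≥ 3 gives C(8,2) = 28; x_2 ≥ 7 gives C(4,2) = 6; x_3 ≥ 8 gives C(3,2) = 3. Together 37.
No two caps can be exceeded simultaneously, so the pair terms are all 0.
By inclusion–exclusion the count is 55 − 37 + 0 = 18.

18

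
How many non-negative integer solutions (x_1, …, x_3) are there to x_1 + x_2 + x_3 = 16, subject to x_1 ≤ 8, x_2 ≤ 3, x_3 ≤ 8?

10

Ignoring the caps, the number of non-negative solutions to x_1+…+x_3 = 16 is C(18,2) = 153.
Subtract solutions that violate a single cap (substitute x_i' = x_i − (cap_i+1)): x_1 ≥ 9 gives C(9,2) = 36; x_2 ≥ 4 gives C(14,2) = 91; x_3 ≥ 9 gives C(9,2) = 36. Together 163.
Add back pairs where two caps are both exceeded: 10 + 0 + 10 = 20.
By inclusion–exclusion the count is 153 − 163 + 20 = 10.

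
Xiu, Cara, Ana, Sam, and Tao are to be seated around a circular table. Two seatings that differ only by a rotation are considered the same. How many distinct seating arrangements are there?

24

Seat Xiu anywhere (absorbing the rotational symmetry), then permute the other 4: (4)! = 24.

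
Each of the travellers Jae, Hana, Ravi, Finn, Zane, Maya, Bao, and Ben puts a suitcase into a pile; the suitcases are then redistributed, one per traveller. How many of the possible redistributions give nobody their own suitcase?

Let Aᵢ be the assignments in which traveller i gets their own suitcase. We want the size of the complement of A₁∪…∪A_8.
By inclusion–exclusion this is Σ_{j=0}^{8} (−1)^j C(8,j)·(8−j)!.
Computing: 40320 − 40320 + 20160 − 6720 + 1680 − 336 + 56 − 8 + 1 = 14833.

14833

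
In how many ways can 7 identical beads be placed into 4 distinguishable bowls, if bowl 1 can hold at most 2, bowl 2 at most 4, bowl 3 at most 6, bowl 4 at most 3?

55

Ignoring the caps, the number of non-negative solutions to x_1+…+x_4 = 7 is C(10,3) = 120.
Subtract solutions that violate a single cap (substitute x_i' = x_i − (cap_i+1)): x_1 ≥ 3 gives C(7,3) = 35; x_2 ≥ 5 gives C(5,3) = 10; x_3 ≥ 7 gives C(3,3) = 1; x_4 ≥ 4 gives C(6,3) = 20. Together 66.
Add back pairs where two caps are both exceeded: 0 + 0 + 1 + 0 + 0 + 0 = 1.
By inclusion–exclusion the count is 120 − 66 + 1 = 55.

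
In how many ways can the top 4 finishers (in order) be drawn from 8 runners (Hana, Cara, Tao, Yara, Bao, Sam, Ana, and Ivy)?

This is an ordered selection of 4 from 8: P(8,4).
That gives 8 × 7 × 6 × 5 = 1680.

1680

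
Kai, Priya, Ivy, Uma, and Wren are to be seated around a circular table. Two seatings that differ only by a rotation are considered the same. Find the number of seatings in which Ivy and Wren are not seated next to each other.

12

All circular seatings of 5 people number (4)! = 24.
Those with Ivy next to Wren: fuse the pair into one unit and seat 4 units around a circle — 2·(3)! = 12.
Subtracting, 24 − 12 = 12.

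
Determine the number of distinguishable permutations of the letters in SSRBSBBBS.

SSRBSBBBS has 9 letters with B appearing 4 times and S appearing 4 times.
The number of distinct arrangements is 9!/(4!·4!) = 362880/576 = 630.

630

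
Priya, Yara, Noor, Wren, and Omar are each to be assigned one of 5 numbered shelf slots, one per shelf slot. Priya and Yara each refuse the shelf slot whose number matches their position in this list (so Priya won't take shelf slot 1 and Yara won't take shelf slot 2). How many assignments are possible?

78

Let Aᵢ (for i ∈ {1, 2}) be the placements that put person i in their forbidden shelf slot. Any j of these fix j positions, leaving (5−j)! ways to fill the rest, and there are C(2,j) ways to pick which j.
By inclusion–exclusion, the number of valid placements is Σ_{j=0}^{2} (−1)^j C(2,j)·(5−j)!.
Computing: 120 − 48 + 6 = 78.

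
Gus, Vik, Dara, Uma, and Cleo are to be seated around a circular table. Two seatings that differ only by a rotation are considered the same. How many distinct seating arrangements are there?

24

Seat Gus anywhere (absorbing the rotational symmetry), then permute the other 4: (4)! = 24.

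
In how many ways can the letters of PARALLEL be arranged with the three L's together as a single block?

360

Treat the 3 copies of L as a single block. The multiset to arrange is then {LLL, A, A, E, P, R}, 6 items in all.
That gives (6)!/(2!) = 360 arrangements.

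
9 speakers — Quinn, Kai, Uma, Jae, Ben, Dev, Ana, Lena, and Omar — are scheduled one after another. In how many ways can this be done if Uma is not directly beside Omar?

There are 9! = 362880 arrangements in all. If Uma and Omar are adjacent, merging them into one block gives 2·(8)! = 80640 arrangements.
Complementary counting: 362880 − 80640 = 282240.

282240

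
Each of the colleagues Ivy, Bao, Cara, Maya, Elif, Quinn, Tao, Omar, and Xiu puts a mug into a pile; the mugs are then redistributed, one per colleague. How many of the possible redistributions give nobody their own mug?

133496

Let Aᵢ be the assignments in which colleague i gets their own mug. We want the size of the complement of A₁∪…∪A_9.
By inclusion–exclusion this is Σ_{j=0}^{9} (−1)^j C(9,j)·(9−j)!.
Computing: 362880 − 362880 + 181440 − 60480 + 15120 − 3024 + 504 − 72 + 9 − 1 = 133496.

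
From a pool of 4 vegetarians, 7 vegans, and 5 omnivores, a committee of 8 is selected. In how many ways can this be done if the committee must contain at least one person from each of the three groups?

Total 8-person selections from all 16: C(16,8) = 12870.
Subtract selections that omit an entire group: no vegetarians → C(12,8) = 495; no vegans → C(9,8) = 9; no omnivores → C(11,8) = 165.
Add back selections omitting two groups (i.e. drawn from a single group): C(4,8) + C(7,8) + C(5,8) = 0.
By inclusion–exclusion: 12870 − 669 + 0 = 12201.

12201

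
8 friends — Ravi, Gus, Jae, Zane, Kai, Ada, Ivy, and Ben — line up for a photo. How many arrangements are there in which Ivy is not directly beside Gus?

Of the 8! = 40320 arrangements, those with Ivy and Gus adjacent number 2 × 7! = 10080 (treat the pair as a block with 2 internal orders).
So 40320 − 10080 = 30240 arrangements keep them apart.

30240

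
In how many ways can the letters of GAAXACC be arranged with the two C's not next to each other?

300

Total arrangements of GAAXACC: 7!/(3!·2!) = 420.
Arrangements with the C's together: treat CC as one letter, giving (6)!/(3!) = 120.
Subtracting, 420 − 120 = 300 arrangements keep the C's apart.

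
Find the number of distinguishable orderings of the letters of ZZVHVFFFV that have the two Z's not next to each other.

3920

There are 9!/(3!·3!·2!) = 5040 arrangements of ZZVHVFFFV in total.
Arrangements with the Z's together: treat ZZ as one letter, giving (8)!/(3!·3!) = 1120.
Hence 5040 − 1120 = 3920.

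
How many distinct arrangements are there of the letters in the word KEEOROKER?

Letter multiplicities in KEEOROKER: E×3, K×2, O×2, R×2.
The number of distinct arrangements is 9!/(3!·2!·2!·2!) = 362880/48 = 7560.

7560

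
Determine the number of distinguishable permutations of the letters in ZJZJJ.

The 5 letters of ZJZJJ have repeats: J appearing 3 times and Z appearing twice.
Dividing 5! = 120 by 3!·2! = 12 for the repeated letters gives 10.

10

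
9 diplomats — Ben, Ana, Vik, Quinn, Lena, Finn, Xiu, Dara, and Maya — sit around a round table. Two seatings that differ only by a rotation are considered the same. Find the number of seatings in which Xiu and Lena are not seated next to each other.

30240

All circular seatings of 9 people number (8)! = 40320.
Seatings with Xiu beside Lena: treat them as a block with 2 internal orders, giving 2 × (7)! = 10080.
Subtracting, 40320 − 10080 = 30240.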